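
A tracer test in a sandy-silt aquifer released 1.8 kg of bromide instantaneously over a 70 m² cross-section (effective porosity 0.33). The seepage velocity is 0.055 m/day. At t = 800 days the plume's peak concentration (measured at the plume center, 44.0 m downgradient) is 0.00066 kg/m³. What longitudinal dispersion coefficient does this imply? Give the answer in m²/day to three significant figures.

1.39 m²/day

At the plume center C_max = M/(n_e·A·√(4πDt)), so D = M²/(4πt·(n_e·A·C_max)²).
n_e·A·C_max = 0.33 × 70 × 0.00066 = 0.01525 kg/m.
D = 1.8²/(4π × 800 × 0.01525²) = 1.39 m²/day.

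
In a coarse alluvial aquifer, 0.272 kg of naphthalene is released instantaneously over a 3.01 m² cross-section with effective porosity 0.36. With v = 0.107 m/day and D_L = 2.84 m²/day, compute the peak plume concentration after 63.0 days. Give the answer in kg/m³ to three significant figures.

0.00529 kg/m³

The peak of an instantaneous 1D plume sits at x = vt; there the Gaussian factor is 1 and C_max = M/(n_e·A·√(4πDt)), where n_e·A is the pore area the mass is dissolved in.
√(4πDt) = √(4π × 2.84 × 63.0) = 47.42 m, so C_max = 0.272/(0.36 × 3.01 × 47.42) = 0.00529 kg/m³.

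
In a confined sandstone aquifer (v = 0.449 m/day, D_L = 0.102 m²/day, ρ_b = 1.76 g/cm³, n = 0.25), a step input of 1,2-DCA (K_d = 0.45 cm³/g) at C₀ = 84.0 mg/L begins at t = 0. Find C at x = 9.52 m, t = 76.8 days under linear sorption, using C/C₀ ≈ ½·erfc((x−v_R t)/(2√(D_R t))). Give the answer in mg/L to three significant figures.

21.8 mg/L

Retardation factor R = 1 + ρ_b·K_d/n = 1 + 1.76 × 0.45/0.25 = 4.168.
Sorption retards both mechanisms: v_R = v/R = 0.1077 m/day, D_R = D/R = 0.02447 m²/day.
v_R·t = 0.1077 × 76.8 = 8.27136 m; 2√(D_R t) = 2.742 m; argument = (9.52 − 8.27136)/2.742 = 0.4554.
C = C₀ × ½·erfc(0.4554) = 84.0 × 0.2598 = 21.8 mg/L.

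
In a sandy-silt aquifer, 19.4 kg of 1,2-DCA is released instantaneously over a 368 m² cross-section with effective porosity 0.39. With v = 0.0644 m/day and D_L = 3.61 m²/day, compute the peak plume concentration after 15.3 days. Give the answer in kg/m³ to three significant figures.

0.00513 kg/m³

The peak of an instantaneous 1D plume sits at x = vt; there the Gaussian factor is 1 and C_max = M/(n_e·A·√(4πDt)), where n_e·A is the pore area the mass is dissolved in.
√(4πDt) = √(4π × 3.61 × 15.3) = 26.35 m, so C_max = 19.4/(0.39 × 368 × 26.35) = 0.00513 kg/m³.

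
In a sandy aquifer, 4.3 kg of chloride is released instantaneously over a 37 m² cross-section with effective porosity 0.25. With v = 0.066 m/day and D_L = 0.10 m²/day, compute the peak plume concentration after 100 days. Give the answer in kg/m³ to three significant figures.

0.0415 kg/m³

The peak of an instantaneous 1D plume sits at x = vt; there the Gaussian factor is 1 and C_max = M/(n_e·A·√(4πDt)), where n_e·A is the pore area the mass is dissolved in.
√(4πDt) = √(4π × 0.10 × 100) = 11.21 m, so C_max = 4.3/(0.25 × 37 × 11.21) = 0.0415 kg/m³.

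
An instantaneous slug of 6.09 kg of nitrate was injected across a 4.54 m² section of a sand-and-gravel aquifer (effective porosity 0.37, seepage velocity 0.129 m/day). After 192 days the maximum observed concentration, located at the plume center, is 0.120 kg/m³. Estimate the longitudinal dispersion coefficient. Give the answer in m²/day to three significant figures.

At the plume center C_max = M/(n_e·A·√(4πDt)), so D = M²/(4πt·(n_e·A·C_max)²).
n_e·A·C_max = 0.37 × 4.54 × 0.120 = 0.2016 kg/m.
D = 6.09²/(4π × 192 × 0.2016²) = 0.378 m²/day.

0.378 m²/day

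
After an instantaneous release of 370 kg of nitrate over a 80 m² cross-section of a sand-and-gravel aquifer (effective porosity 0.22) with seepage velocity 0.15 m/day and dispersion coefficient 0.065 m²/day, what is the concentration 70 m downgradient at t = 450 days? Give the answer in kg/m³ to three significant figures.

For an instantaneous plane source, C(x,t) = M/(n_e·A·√(4πDt)) · exp(−(x−vt)²/(4Dt)), with n_e·A the pore (flow) area.
Plume center vt = 0.15 × 450 = 67.5 m, so the well at 70 m is 2.5 m downgradient of the peak.
√(4πDt) = 19.17 m, giving peak height M/(n_e·A·√(4πDt)) = 370/(0.22 × 80 × 19.17) = 1.097 kg/m³.
(x−vt)²/(4Dt) = (2.5)²/(4 × 0.065 × 450) = 0.05342; exp(−0.05342) = 0.9480.
C = 1.097 × 0.9480 = 1.04 kg/m³.

1.04 kg/m³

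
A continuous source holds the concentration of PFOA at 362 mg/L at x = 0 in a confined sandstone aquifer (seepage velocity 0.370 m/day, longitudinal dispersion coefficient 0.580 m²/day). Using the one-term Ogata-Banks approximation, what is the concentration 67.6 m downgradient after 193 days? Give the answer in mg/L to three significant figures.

For a continuous step input, C/C₀ ≈ ½·erfc((x−vt)/(2√(Dt))).
vt = 0.370 × 193 = 71.41 m and 2√(Dt) = 2√(0.580 × 193) = 21.16 m.
Argument (x−vt)/(2√(Dt)) = (67.6 − 71.41)/21.16 = -0.1801; ½·erfc(-0.1801) = 0.6005.
C = 362 × 0.6005 = 217 mg/L.

217 mg/L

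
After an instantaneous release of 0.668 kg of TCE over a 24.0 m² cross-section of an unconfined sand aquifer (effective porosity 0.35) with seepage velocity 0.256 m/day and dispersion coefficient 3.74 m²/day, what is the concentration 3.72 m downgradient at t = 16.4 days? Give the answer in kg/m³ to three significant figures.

For an instantaneous plane source, C(x,t) = M/(n_e·A·√(4πDt)) · exp(−(x−vt)²/(4Dt)), with n_e·A the pore (flow) area.
Plume center vt = 0.256 × 16.4 = 4.1984 m, so the well at 3.72 m is 0.4784 m upgradient of the peak.
√(4πDt) = 27.76 m, giving peak height M/(n_e·A·√(4πDt)) = 0.668/(0.35 × 24.0 × 27.76) = 0.002865 kg/m³.
(x−vt)²/(4Dt) = (-0.4784)²/(4 × 3.74 × 16.4) = 0.0009328; exp(−0.0009328) = 0.9991.
C = 0.002865 × 0.9991 = 0.00286 kg/m³.

0.00286 kg/m³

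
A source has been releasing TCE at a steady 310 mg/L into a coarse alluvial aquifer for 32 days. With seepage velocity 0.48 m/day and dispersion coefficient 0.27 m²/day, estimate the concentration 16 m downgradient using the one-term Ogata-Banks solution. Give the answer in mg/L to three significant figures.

136 mg/L

For a continuous step input, C/C₀ ≈ ½·erfc((x−vt)/(2√(Dt))).
vt = 0.48 × 32 = 15.36 m and 2√(Dt) = 2√(0.27 × 32) = 5.879 m.
Argument (x−vt)/(2√(Dt)) = (16 − 15.36)/5.879 = 0.1089; ½·erfc(0.1089) = 0.4388.
C = 310 × 0.4388 = 136 mg/L.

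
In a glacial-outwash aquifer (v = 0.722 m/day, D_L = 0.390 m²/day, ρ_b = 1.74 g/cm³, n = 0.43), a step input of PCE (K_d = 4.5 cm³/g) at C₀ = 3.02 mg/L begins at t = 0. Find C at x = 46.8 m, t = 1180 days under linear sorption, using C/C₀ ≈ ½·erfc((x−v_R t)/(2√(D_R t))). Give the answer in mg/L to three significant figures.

1.09 mg/L

Retardation factor R = 1 + ρ_b·K_d/n = 1 + 1.74 × 4.5/0.43 = 19.21.
Sorption retards both mechanisms: v_R = v/R = 0.03758 m/day, D_R = D/R = 0.02030 m²/day.
v_R·t = 0.03758 × 1180 = 44.3444 m; 2√(D_R t) = 9.789 m; argument = (46.8 − 44.3444)/9.789 = 0.2509.
C = C₀ × ½·erfc(0.2509) = 3.02 × 0.3614 = 1.09 mg/L.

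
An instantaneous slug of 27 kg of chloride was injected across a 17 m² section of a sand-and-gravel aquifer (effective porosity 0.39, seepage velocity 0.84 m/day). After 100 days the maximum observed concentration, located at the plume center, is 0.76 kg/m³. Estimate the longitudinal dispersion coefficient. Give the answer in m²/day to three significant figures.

0.0228 m²/day

At the plume center C_max = M/(n_e·A·√(4πDt)), so D = M²/(4πt·(n_e·A·C_max)²).
n_e·A·C_max = 0.39 × 17 × 0.76 = 5.039 kg/m.
D = 27²/(4π × 100 × 5.039²) = 0.0228 m²/day.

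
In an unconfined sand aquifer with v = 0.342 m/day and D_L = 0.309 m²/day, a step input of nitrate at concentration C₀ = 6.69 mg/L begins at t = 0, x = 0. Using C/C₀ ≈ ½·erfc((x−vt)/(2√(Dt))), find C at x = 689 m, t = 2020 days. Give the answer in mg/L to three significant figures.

3.48 mg/L

For a continuous step input, C/C₀ ≈ ½·erfc((x−vt)/(2√(Dt))).
vt = 0.342 × 2020 = 690.84 m and 2√(Dt) = 2√(0.309 × 2020) = 49.97 m.
Argument (x−vt)/(2√(Dt)) = (689 − 690.84)/49.97 = -0.03682; ½·erfc(-0.03682) = 0.5208.
C = 6.69 × 0.5208 = 3.48 mg/L.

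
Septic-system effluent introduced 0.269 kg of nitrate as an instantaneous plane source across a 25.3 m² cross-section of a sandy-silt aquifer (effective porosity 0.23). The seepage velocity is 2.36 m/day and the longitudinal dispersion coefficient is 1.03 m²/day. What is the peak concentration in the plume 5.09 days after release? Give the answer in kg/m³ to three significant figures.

The peak of an instantaneous 1D plume sits at x = vt; there the Gaussian factor is 1 and C_max = M/(n_e·A·√(4πDt)), where n_e·A is the pore area the mass is dissolved in.
√(4πDt) = √(4π × 1.03 × 5.09) = 8.117 m, so C_max = 0.269/(0.23 × 25.3 × 8.117) = 0.00570 kg/m³.

0.00570 kg/m³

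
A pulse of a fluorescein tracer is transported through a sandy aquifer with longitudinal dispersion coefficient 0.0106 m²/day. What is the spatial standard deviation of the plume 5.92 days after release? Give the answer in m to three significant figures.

Dispersive spreading gives a Gaussian with σ² = 2Dt; advection only shifts the center.
σ = √(2 × 0.0106 × 5.92) = 0.354 m.

0.354 m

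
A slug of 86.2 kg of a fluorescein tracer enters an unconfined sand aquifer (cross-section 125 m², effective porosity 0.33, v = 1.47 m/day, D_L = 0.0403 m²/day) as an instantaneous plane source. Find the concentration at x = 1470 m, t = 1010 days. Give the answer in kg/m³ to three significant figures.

For an instantaneous plane source, C(x,t) = M/(n_e·A·√(4πDt)) · exp(−(x−vt)²/(4Dt)), with n_e·A the pore (flow) area.
Plume center vt = 1.47 × 1010 = 1484.7 m, so the well at 1470 m is 14.7 m upgradient of the peak.
√(4πDt) = 22.62 m, giving peak height M/(n_e·A·√(4πDt)) = 86.2/(0.33 × 125 × 22.62) = 0.09238 kg/m³.
(x−vt)²/(4Dt) = (-14.7)²/(4 × 0.0403 × 1010) = 1.327; exp(−1.327) = 0.2653.
C = 0.09238 × 0.2653 = 0.0245 kg/m³.

0.0245 kg/m³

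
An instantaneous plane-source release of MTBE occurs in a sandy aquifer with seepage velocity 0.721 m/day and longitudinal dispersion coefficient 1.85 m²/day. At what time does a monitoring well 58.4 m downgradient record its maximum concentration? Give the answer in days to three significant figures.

77.5 days

For the 1D instantaneous-source solution, setting ∂C/∂t = 0 at fixed x gives v²t² + 2Dt − x² = 0, so t = (√(D² + v²x²) − D)/v².
√(D² + v²x²) = √(1.85² + 0.721² × 58.4²) = 42.15; v² = 0.519841.
t = (42.15 − 1.85)/0.519841 = 77.5 days (vs. the pure-advection estimate x/v = 81.0 d).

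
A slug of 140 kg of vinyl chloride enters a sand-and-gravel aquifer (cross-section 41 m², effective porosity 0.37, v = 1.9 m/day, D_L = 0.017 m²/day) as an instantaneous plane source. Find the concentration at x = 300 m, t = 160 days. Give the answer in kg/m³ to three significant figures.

0.363 kg/m³

For an instantaneous plane source, C(x,t) = M/(n_e·A·√(4πDt)) · exp(−(x−vt)²/(4Dt)), with n_e·A the pore (flow) area.
Plume center vt = 1.9 × 160 = 304 m, so the well at 300 m is 4 m upgradient of the peak.
√(4πDt) = 5.846 m, giving peak height M/(n_e·A·√(4πDt)) = 140/(0.37 × 41 × 5.846) = 1.579 kg/m³.
(x−vt)²/(4Dt) = (-4)²/(4 × 0.017 × 160) = 1.471; exp(−1.471) = 0.2297.
C = 1.579 × 0.2297 = 0.363 kg/m³.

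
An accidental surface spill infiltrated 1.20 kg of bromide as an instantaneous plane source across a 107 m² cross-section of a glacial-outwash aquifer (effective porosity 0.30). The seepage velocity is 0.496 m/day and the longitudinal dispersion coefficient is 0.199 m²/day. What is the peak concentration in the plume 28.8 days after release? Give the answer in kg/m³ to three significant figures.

The peak of an instantaneous 1D plume sits at x = vt; there the Gaussian factor is 1 and C_max = M/(n_e·A·√(4πDt)), where n_e·A is the pore area the mass is dissolved in.
√(4πDt) = √(4π × 0.199 × 28.8) = 8.486 m, so C_max = 1.20/(0.30 × 107 × 8.486) = 0.00441 kg/m³.

0.00441 kg/m³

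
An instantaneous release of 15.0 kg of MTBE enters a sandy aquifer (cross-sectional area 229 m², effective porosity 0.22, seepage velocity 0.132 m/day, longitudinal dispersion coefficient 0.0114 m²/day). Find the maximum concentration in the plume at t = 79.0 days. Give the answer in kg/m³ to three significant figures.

0.0885 kg/m³

The peak of an instantaneous 1D plume sits at x = vt; there the Gaussian factor is 1 and C_max = M/(n_e·A·√(4πDt)), where n_e·A is the pore area the mass is dissolved in.
√(4πDt) = √(4π × 0.0114 × 79.0) = 3.364 m, so C_max = 15.0/(0.22 × 229 × 3.364) = 0.0885 kg/m³.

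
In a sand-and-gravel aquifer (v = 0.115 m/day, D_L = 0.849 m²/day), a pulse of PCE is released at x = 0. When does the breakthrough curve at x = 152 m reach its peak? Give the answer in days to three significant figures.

For the 1D instantaneous-source solution, setting ∂C/∂t = 0 at fixed x gives v²t² + 2Dt − x² = 0, so t = (√(D² + v²x²) − D)/v².
√(D² + v²x²) = √(0.849² + 0.115² × 152²) = 17.50; v² = 0.013225.
t = (17.50 − 0.849)/0.013225 = 1260 days (vs. the pure-advection estimate x/v = 1320 d).

1260 days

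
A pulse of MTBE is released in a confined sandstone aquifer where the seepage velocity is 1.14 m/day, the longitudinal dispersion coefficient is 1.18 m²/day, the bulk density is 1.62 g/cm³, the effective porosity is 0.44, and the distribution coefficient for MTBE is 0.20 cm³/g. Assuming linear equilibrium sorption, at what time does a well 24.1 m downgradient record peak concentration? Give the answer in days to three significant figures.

Retardation factor R = 1 + ρ_b·K_d/n = 1 + 1.62 × 0.20/0.44 = 1.736.
Sorption retards both mechanisms: v_R = v/R = 0.6567 m/day, D_R = D/R = 0.6797 m²/day.
Peak time from v_R²t² + 2D_R t − x² = 0: t = (√(D_R² + v_R²x²) − D_R)/v_R².
√(D_R² + v_R²x²) = √(0.6797² + 0.6567² × 24.1²) = 15.84; v_R² = 0.4313.
t = (15.84 − 0.6797)/0.4313 = 35.2 days.

35.2 days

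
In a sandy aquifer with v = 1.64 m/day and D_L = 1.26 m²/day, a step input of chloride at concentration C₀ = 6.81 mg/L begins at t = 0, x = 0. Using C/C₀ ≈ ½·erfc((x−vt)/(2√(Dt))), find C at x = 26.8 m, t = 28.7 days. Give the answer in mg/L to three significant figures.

For a continuous step input, C/C₀ ≈ ½·erfc((x−vt)/(2√(Dt))).
vt = 1.64 × 28.7 = 47.068 m and 2√(Dt) = 2√(1.26 × 28.7) = 12.03 m.
Argument (x−vt)/(2√(Dt)) = (26.8 − 47.068)/12.03 = -1.685; ½·erfc(-1.685) = 0.9914.
C = 6.81 × 0.9914 = 6.75 mg/L.

6.75 mg/L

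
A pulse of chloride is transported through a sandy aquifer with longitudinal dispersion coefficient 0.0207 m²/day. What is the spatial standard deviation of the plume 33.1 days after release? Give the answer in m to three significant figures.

Dispersive spreading gives a Gaussian with σ² = 2Dt; advection only shifts the center.
σ = √(2 × 0.0207 × 33.1) = 1.17 m.

1.17 m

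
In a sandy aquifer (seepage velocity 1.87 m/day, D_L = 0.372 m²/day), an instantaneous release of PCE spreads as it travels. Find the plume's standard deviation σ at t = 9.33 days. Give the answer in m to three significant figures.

Dispersive spreading gives a Gaussian with σ² = 2Dt; advection only shifts the center.
σ = √(2 × 0.372 × 9.33) = 2.63 m.

2.63 m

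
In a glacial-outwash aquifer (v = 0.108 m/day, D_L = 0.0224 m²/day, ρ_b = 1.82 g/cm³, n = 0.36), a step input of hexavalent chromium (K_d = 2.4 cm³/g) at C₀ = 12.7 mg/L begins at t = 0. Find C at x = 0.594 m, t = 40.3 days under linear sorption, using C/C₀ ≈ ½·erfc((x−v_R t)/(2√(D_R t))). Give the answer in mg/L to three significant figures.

Retardation factor R = 1 + ρ_b·K_d/n = 1 + 1.82 × 2.4/0.36 = 13.13.
Sorption retards both mechanisms: v_R = v/R = 0.008225 m/day, D_R = D/R = 0.001706 m²/day.
v_R·t = 0.008225 × 40.3 = 0.3314675 m; 2√(D_R t) = 0.5244 m; argument = (0.594 − 0.3314675)/0.5244 = 0.5006.
C = C₀ × ½·erfc(0.5006) = 12.7 × 0.2395 = 3.04 mg/L.

3.04 mg/L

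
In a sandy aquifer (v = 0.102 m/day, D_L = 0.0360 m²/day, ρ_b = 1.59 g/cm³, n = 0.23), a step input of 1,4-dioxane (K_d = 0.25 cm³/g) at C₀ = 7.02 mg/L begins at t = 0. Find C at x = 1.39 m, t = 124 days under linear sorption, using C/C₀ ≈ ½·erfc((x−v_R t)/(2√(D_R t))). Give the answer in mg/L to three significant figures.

Retardation factor R = 1 + ρ_b·K_d/n = 1 + 1.59 × 0.25/0.23 = 2.728.
Sorption retards both mechanisms: v_R = v/R = 0.03739 m/day, D_R = D/R = 0.01320 m²/day.
v_R·t = 0.03739 × 124 = 4.63636 m; 2√(D_R t) = 2.559 m; argument = (1.39 − 4.63636)/2.559 = -1.269.
C = C₀ × ½·erfc(-1.269) = 7.02 × 0.9636 = 6.76 mg/L.

6.76 mg/L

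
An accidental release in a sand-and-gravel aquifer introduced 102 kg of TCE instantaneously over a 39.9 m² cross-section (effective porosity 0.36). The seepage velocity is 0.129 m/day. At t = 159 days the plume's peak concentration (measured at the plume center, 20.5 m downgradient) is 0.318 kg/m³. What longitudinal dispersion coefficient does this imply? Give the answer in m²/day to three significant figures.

0.250 m²/day

At the plume center C_max = M/(n_e·A·√(4πDt)), so D = M²/(4πt·(n_e·A·C_max)²).
n_e·A·C_max = 0.36 × 39.9 × 0.318 = 4.568 kg/m.
D = 102²/(4π × 159 × 4.568²) = 0.250 m²/day.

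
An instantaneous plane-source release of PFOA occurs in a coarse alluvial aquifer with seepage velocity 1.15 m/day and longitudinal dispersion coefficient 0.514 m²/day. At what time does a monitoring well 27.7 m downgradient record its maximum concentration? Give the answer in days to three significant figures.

For the 1D instantaneous-source solution, setting ∂C/∂t = 0 at fixed x gives v²t² + 2Dt − x² = 0, so t = (√(D² + v²x²) − D)/v².
√(D² + v²x²) = √(0.514² + 1.15² × 27.7²) = 31.86; v² = 1.3225.
t = (31.86 − 0.514)/1.3225 = 23.7 days (vs. the pure-advection estimate x/v = 24.1 d).

23.7 days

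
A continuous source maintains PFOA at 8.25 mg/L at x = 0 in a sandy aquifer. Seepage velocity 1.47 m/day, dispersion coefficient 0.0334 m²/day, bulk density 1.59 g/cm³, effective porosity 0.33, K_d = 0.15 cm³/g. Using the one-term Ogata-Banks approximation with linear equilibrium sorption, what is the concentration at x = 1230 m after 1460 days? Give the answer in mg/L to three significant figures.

8.10 mg/L

Retardation factor R = 1 + ρ_b·K_d/n = 1 + 1.59 × 0.15/0.33 = 1.723.
Sorption retards both mechanisms: v_R = v/R = 0.8532 m/day, D_R = D/R = 0.01938 m²/day.
v_R·t = 0.8532 × 1460 = 1245.672 m; 2√(D_R t) = 10.64 m; argument = (1230 − 1245.672)/10.64 = -1.473.
C = C₀ × ½·erfc(-1.473) = 8.25 × 0.9814 = 8.10 mg/L.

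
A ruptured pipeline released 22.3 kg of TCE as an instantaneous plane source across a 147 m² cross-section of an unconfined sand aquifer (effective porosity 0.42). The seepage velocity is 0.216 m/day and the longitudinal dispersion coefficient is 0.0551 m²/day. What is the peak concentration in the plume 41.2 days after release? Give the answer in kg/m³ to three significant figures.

The peak of an instantaneous 1D plume sits at x = vt; there the Gaussian factor is 1 and C_max = M/(n_e·A·√(4πDt)), where n_e·A is the pore area the mass is dissolved in.
√(4πDt) = √(4π × 0.0551 × 41.2) = 5.341 m, so C_max = 22.3/(0.42 × 147 × 5.341) = 0.0676 kg/m³.

0.0676 kg/m³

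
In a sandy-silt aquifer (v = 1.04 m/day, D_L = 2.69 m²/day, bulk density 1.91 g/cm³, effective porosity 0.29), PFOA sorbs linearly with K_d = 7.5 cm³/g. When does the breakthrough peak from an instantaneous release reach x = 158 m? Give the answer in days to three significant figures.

7530 days

Retardation factor R = 1 + ρ_b·K_d/n = 1 + 1.91 × 7.5/0.29 = 50.40.
Sorption retards both mechanisms: v_R = v/R = 0.02063 m/day, D_R = D/R = 0.05337 m²/day.
Peak time from v_R²t² + 2D_R t − x² = 0: t = (√(D_R² + v_R²x²) − D_R)/v_R².
√(D_R² + v_R²x²) = √(0.05337² + 0.02063² × 158²) = 3.260; v_R² = 0.0004256.
t = (3.260 − 0.05337)/0.0004256 = 7530 days.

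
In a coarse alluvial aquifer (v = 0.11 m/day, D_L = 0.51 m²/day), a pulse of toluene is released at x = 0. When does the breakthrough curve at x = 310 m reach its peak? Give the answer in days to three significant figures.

2780 days

For the 1D instantaneous-source solution, setting ∂C/∂t = 0 at fixed x gives v²t² + 2Dt − x² = 0, so t = (√(D² + v²x²) − D)/v².
√(D² + v²x²) = √(0.51² + 0.11² × 310²) = 34.10; v² = 0.0121.
t = (34.10 − 0.51)/0.0121 = 2780 days (vs. the pure-advection estimate x/v = 2820 d).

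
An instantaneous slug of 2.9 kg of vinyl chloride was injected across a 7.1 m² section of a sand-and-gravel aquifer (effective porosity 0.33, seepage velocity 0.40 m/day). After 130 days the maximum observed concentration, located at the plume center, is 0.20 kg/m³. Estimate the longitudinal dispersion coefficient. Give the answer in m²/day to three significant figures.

At the plume center C_max = M/(n_e·A·√(4πDt)), so D = M²/(4πt·(n_e·A·C_max)²).
n_e·A·C_max = 0.33 × 7.1 × 0.20 = 0.4686 kg/m.
D = 2.9²/(4π × 130 × 0.4686²) = 0.0234 m²/day.

0.0234 m²/day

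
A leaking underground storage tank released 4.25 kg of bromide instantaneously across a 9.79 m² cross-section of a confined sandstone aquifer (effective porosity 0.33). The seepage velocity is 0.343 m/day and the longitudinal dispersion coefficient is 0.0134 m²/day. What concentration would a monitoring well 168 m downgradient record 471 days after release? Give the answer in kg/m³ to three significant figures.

0.0285 kg/m³

For an instantaneous plane source, C(x,t) = M/(n_e·A·√(4πDt)) · exp(−(x−vt)²/(4Dt)), with n_e·A the pore (flow) area.
Plume center vt = 0.343 × 471 = 161.553 m, so the well at 168 m is 6.447 m downgradient of the peak.
√(4πDt) = 8.906 m, giving peak height M/(n_e·A·√(4πDt)) = 4.25/(0.33 × 9.79 × 8.906) = 0.1477 kg/m³.
(x−vt)²/(4Dt) = (6.447)²/(4 × 0.0134 × 471) = 1.646; exp(−1.646) = 0.1928.
C = 0.1477 × 0.1928 = 0.0285 kg/m³.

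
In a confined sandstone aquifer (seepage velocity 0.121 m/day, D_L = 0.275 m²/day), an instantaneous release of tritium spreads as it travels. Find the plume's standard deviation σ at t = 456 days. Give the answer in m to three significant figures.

15.8 m

Dispersive spreading gives a Gaussian with σ² = 2Dt; advection only shifts the center.
σ = √(2 × 0.275 × 456) = 15.8 m.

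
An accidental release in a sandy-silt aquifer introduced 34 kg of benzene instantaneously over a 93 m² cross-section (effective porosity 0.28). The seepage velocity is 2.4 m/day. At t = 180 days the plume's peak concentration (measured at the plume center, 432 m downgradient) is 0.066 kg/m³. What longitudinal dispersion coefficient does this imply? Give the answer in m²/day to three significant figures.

At the plume center C_max = M/(n_e·A·√(4πDt)), so D = M²/(4πt·(n_e·A·C_max)²).
n_e·A·C_max = 0.28 × 93 × 0.066 = 1.719 kg/m.
D = 34²/(4π × 180 × 1.719²) = 0.173 m²/day.

0.173 m²/day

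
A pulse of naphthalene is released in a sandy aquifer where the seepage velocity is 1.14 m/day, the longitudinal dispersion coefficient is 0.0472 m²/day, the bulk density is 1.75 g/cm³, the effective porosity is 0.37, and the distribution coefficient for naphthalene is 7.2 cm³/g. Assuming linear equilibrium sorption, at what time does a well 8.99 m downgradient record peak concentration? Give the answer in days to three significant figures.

Retardation factor R = 1 + ρ_b·K_d/n = 1 + 1.75 × 7.2/0.37 = 35.05.
Sorption retards both mechanisms: v_R = v/R = 0.03252 m/day, D_R = D/R = 0.001347 m²/day.
Peak time from v_R²t² + 2D_R t − x² = 0: t = (√(D_R² + v_R²x²) − D_R)/v_R².
√(D_R² + v_R²x²) = √(0.001347² + 0.03252² × 8.99²) = 0.2924; v_R² = 0.001058.
t = (0.2924 − 0.001347)/0.001058 = 275 days.

275 days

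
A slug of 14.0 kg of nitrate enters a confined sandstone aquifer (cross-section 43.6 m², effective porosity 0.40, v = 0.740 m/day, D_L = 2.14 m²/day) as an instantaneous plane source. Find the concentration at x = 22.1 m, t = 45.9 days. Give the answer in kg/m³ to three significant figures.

For an instantaneous plane source, C(x,t) = M/(n_e·A·√(4πDt)) · exp(−(x−vt)²/(4Dt)), with n_e·A the pore (flow) area.
Plume center vt = 0.740 × 45.9 = 33.966 m, so the well at 22.1 m is 11.866 m upgradient of the peak.
√(4πDt) = 35.13 m, giving peak height M/(n_e·A·√(4πDt)) = 14.0/(0.40 × 43.6 × 35.13) = 0.02285 kg/m³.
(x−vt)²/(4Dt) = (-11.866)²/(4 × 2.14 × 45.9) = 0.3584; exp(−0.3584) = 0.6988.
C = 0.02285 × 0.6988 = 0.0160 kg/m³.

0.0160 kg/m³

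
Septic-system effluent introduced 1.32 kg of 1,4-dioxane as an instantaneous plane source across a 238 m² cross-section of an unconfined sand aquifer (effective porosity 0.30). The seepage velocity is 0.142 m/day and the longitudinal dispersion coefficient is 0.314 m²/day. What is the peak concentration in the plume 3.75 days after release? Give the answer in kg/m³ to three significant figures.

The peak of an instantaneous 1D plume sits at x = vt; there the Gaussian factor is 1 and C_max = M/(n_e·A·√(4πDt)), where n_e·A is the pore area the mass is dissolved in.
√(4πDt) = √(4π × 0.314 × 3.75) = 3.847 m, so C_max = 1.32/(0.30 × 238 × 3.847) = 0.00481 kg/m³.

0.00481 kg/m³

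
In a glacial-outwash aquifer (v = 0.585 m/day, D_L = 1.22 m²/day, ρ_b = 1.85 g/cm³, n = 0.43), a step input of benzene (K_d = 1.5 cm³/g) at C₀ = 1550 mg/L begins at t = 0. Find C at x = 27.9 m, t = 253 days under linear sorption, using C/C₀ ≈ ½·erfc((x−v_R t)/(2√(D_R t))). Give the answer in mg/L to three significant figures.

Retardation factor R = 1 + ρ_b·K_d/n = 1 + 1.85 × 1.5/0.43 = 7.453.
Sorption retards both mechanisms: v_R = v/R = 0.07849 m/day, D_R = D/R = 0.1637 m²/day.
v_R·t = 0.07849 × 253 = 19.85797 m; 2√(D_R t) = 12.87 m; argument = (27.9 − 19.85797)/12.87 = 0.6249.
C = C₀ × ½·erfc(0.6249) = 1550 × 0.1884 = 292 mg/L.

292 mg/L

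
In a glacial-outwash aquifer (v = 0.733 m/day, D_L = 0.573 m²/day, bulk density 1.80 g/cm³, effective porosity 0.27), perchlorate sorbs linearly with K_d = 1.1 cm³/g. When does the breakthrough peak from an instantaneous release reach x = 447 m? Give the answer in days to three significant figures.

5070 days

Retardation factor R = 1 + ρ_b·K_d/n = 1 + 1.80 × 1.1/0.27 = 8.333.
Sorption retards both mechanisms: v_R = v/R = 0.08796 m/day, D_R = D/R = 0.06876 m²/day.
Peak time from v_R²t² + 2D_R t − x² = 0: t = (√(D_R² + v_R²x²) − D_R)/v_R².
√(D_R² + v_R²x²) = √(0.06876² + 0.08796² × 447²) = 39.32; v_R² = 0.007737.
t = (39.32 − 0.06876)/0.007737 = 5070 days.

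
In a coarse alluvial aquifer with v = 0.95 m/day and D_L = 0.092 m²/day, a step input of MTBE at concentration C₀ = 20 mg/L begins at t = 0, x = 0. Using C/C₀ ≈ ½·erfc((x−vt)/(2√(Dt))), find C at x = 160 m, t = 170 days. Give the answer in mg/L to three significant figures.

12.1 mg/L

For a continuous step input, C/C₀ ≈ ½·erfc((x−vt)/(2√(Dt))).
vt = 0.95 × 170 = 161.5 m and 2√(Dt) = 2√(0.092 × 170) = 7.909 m.
Argument (x−vt)/(2√(Dt)) = (160 − 161.5)/7.909 = -0.1897; ½·erfc(-0.1897) = 0.6058.
C = 20 × 0.6058 = 12.1 mg/L.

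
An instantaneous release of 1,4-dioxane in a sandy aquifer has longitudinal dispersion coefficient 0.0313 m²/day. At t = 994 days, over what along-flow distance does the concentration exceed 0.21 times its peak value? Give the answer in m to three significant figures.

27.9 m

The plume is Gaussian with σ = √(2Dt) = √(2 × 0.0313 × 994) = 7.888 m.
C/C_peak = exp(−Δx²/(2σ²)) = 0.21 ⇒ Δx = σ·√(−2 ln 0.21) = 7.888 × 1.767 = 13.94 m.
Width = 2Δx = 27.9 m.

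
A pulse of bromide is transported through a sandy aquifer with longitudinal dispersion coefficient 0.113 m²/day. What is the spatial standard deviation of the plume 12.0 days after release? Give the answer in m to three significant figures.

1.65 m

Dispersive spreading gives a Gaussian with σ² = 2Dt; advection only shifts the center.
σ = √(2 × 0.113 × 12.0) = 1.65 m.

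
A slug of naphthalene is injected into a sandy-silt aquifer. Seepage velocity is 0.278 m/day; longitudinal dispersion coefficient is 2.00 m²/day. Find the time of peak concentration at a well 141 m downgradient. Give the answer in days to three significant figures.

482 days

For the 1D instantaneous-source solution, setting ∂C/∂t = 0 at fixed x gives v²t² + 2Dt − x² = 0, so t = (√(D² + v²x²) − D)/v².
√(D² + v²x²) = √(2.00² + 0.278² × 141²) = 39.25; v² = 0.077284.
t = (39.25 − 2.00)/0.077284 = 482 days (vs. the pure-advection estimate x/v = 507 d).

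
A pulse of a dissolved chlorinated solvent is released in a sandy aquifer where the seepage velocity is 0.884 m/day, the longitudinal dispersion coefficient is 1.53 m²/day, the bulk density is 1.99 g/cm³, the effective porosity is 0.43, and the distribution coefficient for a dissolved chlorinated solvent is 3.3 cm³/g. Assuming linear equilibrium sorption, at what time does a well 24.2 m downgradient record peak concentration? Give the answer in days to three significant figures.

415 days

Retardation factor R = 1 + ρ_b·K_d/n = 1 + 1.99 × 3.3/0.43 = 16.27.
Sorption retards both mechanisms: v_R = v/R = 0.05433 m/day, D_R = D/R = 0.09404 m²/day.
Peak time from v_R²t² + 2D_R t − x² = 0: t = (√(D_R² + v_R²x²) − D_R)/v_R².
√(D_R² + v_R²x²) = √(0.09404² + 0.05433² × 24.2²) = 1.318; v_R² = 0.002952.
t = (1.318 − 0.09404)/0.002952 = 415 days.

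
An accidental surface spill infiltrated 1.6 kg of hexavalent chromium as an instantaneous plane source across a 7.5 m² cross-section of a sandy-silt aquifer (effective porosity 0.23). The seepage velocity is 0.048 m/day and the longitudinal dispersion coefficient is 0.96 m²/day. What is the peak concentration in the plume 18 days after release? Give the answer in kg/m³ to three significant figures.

0.0629 kg/m³

The peak of an instantaneous 1D plume sits at x = vt; there the Gaussian factor is 1 and C_max = M/(n_e·A·√(4πDt)), where n_e·A is the pore area the mass is dissolved in.
√(4πDt) = √(4π × 0.96 × 18) = 14.74 m, so C_max = 1.6/(0.23 × 7.5 × 14.74) = 0.0629 kg/m³.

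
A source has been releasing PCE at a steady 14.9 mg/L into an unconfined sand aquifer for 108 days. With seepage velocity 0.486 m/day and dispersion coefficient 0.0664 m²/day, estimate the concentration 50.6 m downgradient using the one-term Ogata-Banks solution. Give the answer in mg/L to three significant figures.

For a continuous step input, C/C₀ ≈ ½·erfc((x−vt)/(2√(Dt))).
vt = 0.486 × 108 = 52.488 m and 2√(Dt) = 2√(0.0664 × 108) = 5.356 m.
Argument (x−vt)/(2√(Dt)) = (50.6 − 52.488)/5.356 = -0.3525; ½·erfc(-0.3525) = 0.6909.
C = 14.9 × 0.6909 = 10.3 mg/L.

10.3 mg/L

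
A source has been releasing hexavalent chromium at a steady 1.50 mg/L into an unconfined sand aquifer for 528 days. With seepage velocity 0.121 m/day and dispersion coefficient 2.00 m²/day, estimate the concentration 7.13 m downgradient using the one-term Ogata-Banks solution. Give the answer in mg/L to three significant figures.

For a continuous step input, C/C₀ ≈ ½·erfc((x−vt)/(2√(Dt))).
vt = 0.121 × 528 = 63.888 m and 2√(Dt) = 2√(2.00 × 528) = 64.99 m.
Argument (x−vt)/(2√(Dt)) = (7.13 − 63.888)/64.99 = -0.8733; ½·erfc(-0.8733) = 0.8916.
C = 1.50 × 0.8916 = 1.34 mg/L.

1.34 mg/L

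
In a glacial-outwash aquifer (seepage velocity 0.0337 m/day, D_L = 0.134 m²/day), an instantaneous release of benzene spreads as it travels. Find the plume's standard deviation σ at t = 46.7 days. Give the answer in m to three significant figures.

Dispersive spreading gives a Gaussian with σ² = 2Dt; advection only shifts the center.
σ = √(2 × 0.134 × 46.7) = 3.54 m.

3.54 m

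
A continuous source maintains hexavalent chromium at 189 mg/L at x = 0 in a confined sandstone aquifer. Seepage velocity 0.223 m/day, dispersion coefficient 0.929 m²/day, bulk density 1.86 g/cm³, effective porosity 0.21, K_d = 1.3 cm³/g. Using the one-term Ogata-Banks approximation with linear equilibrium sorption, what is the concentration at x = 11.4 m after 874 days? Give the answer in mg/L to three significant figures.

122 mg/L

Retardation factor R = 1 + ρ_b·K_d/n = 1 + 1.86 × 1.3/0.21 = 12.51.
Sorption retards both mechanisms: v_R = v/R = 0.01783 m/day, D_R = D/R = 0.07426 m²/day.
v_R·t = 0.01783 × 874 = 15.58342 m; 2√(D_R t) = 16.11 m; argument = (11.4 − 15.58342)/16.11 = -0.2597.
C = C₀ × ½·erfc(-0.2597) = 189 × 0.6433 = 122 mg/L.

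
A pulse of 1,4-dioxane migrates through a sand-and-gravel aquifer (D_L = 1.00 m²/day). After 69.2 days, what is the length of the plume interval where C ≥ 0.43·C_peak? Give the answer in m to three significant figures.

The plume is Gaussian with σ = √(2Dt) = √(2 × 1.00 × 69.2) = 11.76 m.
C/C_peak = exp(−Δx²/(2σ²)) = 0.43 ⇒ Δx = σ·√(−2 ln 0.43) = 11.76 × 1.299 = 15.28 m.
Width = 2Δx = 30.6 m.

30.6 m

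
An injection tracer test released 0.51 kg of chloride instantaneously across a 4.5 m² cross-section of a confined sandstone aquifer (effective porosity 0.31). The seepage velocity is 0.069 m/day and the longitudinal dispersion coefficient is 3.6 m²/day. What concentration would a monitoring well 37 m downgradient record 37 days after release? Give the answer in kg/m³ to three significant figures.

For an instantaneous plane source, C(x,t) = M/(n_e·A·√(4πDt)) · exp(−(x−vt)²/(4Dt)), with n_e·A the pore (flow) area.
Plume center vt = 0.069 × 37 = 2.553 m, so the well at 37 m is 34.447 m downgradient of the peak.
√(4πDt) = 40.91 m, giving peak height M/(n_e·A·√(4πDt)) = 0.51/(0.31 × 4.5 × 40.91) = 0.008936 kg/m³.
(x−vt)²/(4Dt) = (34.447)²/(4 × 3.6 × 37) = 2.227; exp(−2.227) = 0.1079.
C = 0.008936 × 0.1079 = 0.000964 kg/m³.

0.000964 kg/m³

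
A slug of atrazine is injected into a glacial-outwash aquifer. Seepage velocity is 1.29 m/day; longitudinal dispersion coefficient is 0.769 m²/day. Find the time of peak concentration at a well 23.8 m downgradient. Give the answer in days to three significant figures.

For the 1D instantaneous-source solution, setting ∂C/∂t = 0 at fixed x gives v²t² + 2Dt − x² = 0, so t = (√(D² + v²x²) − D)/v².
√(D² + v²x²) = √(0.769² + 1.29² × 23.8²) = 30.71; v² = 1.6641.
t = (30.71 − 0.769)/1.6641 = 18.0 days (vs. the pure-advection estimate x/v = 18.4 d).

18.0 days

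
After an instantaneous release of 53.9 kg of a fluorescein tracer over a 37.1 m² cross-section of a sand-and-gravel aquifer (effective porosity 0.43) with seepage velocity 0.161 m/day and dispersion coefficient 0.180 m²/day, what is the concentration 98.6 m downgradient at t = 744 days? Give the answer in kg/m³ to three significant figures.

For an instantaneous plane source, C(x,t) = M/(n_e·A·√(4πDt)) · exp(−(x−vt)²/(4Dt)), with n_e·A the pore (flow) area.
Plume center vt = 0.161 × 744 = 119.784 m, so the well at 98.6 m is 21.184 m upgradient of the peak.
√(4πDt) = 41.02 m, giving peak height M/(n_e·A·√(4πDt)) = 53.9/(0.43 × 37.1 × 41.02) = 0.08237 kg/m³.
(x−vt)²/(4Dt) = (-21.184)²/(4 × 0.180 × 744) = 0.8377; exp(−0.8377) = 0.4327.
C = 0.08237 × 0.4327 = 0.0356 kg/m³.

0.0356 kg/m³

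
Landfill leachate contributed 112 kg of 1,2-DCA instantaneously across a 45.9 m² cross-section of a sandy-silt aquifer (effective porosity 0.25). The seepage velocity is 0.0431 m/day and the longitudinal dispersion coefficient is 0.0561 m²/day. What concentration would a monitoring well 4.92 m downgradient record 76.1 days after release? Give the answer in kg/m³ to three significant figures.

1.14 kg/m³

For an instantaneous plane source, C(x,t) = M/(n_e·A·√(4πDt)) · exp(−(x−vt)²/(4Dt)), with n_e·A the pore (flow) area.
Plume center vt = 0.0431 × 76.1 = 3.27991 m, so the well at 4.92 m is 1.64009 m downgradient of the peak.
√(4πDt) = 7.325 m, giving peak height M/(n_e·A·√(4πDt)) = 112/(0.25 × 45.9 × 7.325) = 1.332 kg/m³.
(x−vt)²/(4Dt) = (1.64009)²/(4 × 0.0561 × 76.1) = 0.1575; exp(−0.1575) = 0.8543.
C = 1.332 × 0.8543 = 1.14 kg/m³.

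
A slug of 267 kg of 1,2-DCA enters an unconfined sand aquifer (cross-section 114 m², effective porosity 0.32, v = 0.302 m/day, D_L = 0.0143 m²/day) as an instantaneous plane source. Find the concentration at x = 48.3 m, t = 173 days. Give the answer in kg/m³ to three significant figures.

0.272 kg/m³

For an instantaneous plane source, C(x,t) = M/(n_e·A·√(4πDt)) · exp(−(x−vt)²/(4Dt)), with n_e·A the pore (flow) area.
Plume center vt = 0.302 × 173 = 52.246 m, so the well at 48.3 m is 3.946 m upgradient of the peak.
√(4πDt) = 5.576 m, giving peak height M/(n_e·A·√(4πDt)) = 267/(0.32 × 114 × 5.576) = 1.313 kg/m³.
(x−vt)²/(4Dt) = (-3.946)²/(4 × 0.0143 × 173) = 1.574; exp(−1.574) = 0.2072.
C = 1.313 × 0.2072 = 0.272 kg/m³.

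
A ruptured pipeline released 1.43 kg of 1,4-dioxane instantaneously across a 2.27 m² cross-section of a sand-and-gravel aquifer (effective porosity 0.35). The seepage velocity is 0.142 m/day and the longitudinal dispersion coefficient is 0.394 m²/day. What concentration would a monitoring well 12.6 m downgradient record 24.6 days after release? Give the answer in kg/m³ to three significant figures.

For an instantaneous plane source, C(x,t) = M/(n_e·A·√(4πDt)) · exp(−(x−vt)²/(4Dt)), with n_e·A the pore (flow) area.
Plume center vt = 0.142 × 24.6 = 3.4932 m, so the well at 12.6 m is 9.1068 m downgradient of the peak.
√(4πDt) = 11.04 m, giving peak height M/(n_e·A·√(4πDt)) = 1.43/(0.35 × 2.27 × 11.04) = 0.1630 kg/m³.
(x−vt)²/(4Dt) = (9.1068)²/(4 × 0.394 × 24.6) = 2.139; exp(−2.139) = 0.1178.
C = 0.1630 × 0.1178 = 0.0192 kg/m³.

0.0192 kg/m³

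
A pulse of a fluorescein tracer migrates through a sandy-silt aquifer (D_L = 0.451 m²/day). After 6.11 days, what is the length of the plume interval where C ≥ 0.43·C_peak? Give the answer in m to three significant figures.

6.10 m

The plume is Gaussian with σ = √(2Dt) = √(2 × 0.451 × 6.11) = 2.348 m.
C/C_peak = exp(−Δx²/(2σ²)) = 0.43 ⇒ Δx = σ·√(−2 ln 0.43) = 2.348 × 1.299 = 3.050 m.
Width = 2Δx = 6.10 m.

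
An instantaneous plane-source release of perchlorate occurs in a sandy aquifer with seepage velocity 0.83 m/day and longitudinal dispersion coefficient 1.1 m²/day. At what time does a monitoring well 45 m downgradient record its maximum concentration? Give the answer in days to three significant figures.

For the 1D instantaneous-source solution, setting ∂C/∂t = 0 at fixed x gives v²t² + 2Dt − x² = 0, so t = (√(D² + v²x²) − D)/v².
√(D² + v²x²) = √(1.1² + 0.83² × 45²) = 37.37; v² = 0.6889.
t = (37.37 − 1.1)/0.6889 = 52.6 days (vs. the pure-advection estimate x/v = 54.2 d).

52.6 days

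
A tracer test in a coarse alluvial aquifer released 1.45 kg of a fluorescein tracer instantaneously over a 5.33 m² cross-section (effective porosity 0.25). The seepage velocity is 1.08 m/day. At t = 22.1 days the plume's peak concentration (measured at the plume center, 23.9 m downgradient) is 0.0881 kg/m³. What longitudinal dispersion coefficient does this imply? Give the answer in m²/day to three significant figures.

0.549 m²/day

At the plume center C_max = M/(n_e·A·√(4πDt)), so D = M²/(4πt·(n_e·A·C_max)²).
n_e·A·C_max = 0.25 × 5.33 × 0.0881 = 0.1174 kg/m.
D = 1.45²/(4π × 22.1 × 0.1174²) = 0.549 m²/day.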